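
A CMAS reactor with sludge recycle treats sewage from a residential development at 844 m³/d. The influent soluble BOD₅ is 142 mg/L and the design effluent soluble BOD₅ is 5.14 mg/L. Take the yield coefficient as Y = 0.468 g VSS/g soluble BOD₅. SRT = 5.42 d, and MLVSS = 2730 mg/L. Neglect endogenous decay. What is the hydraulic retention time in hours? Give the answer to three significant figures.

V·X = Y·Q·ΔS·θ_c gives V = 0.468 × 844 × (142 − 5.14) × 5.42 / 2730 = 107.3 m³.
τ = V/Q = 107.3/844 = 0.1272 d, or 3.052 h.

τ ≈ 3.05 h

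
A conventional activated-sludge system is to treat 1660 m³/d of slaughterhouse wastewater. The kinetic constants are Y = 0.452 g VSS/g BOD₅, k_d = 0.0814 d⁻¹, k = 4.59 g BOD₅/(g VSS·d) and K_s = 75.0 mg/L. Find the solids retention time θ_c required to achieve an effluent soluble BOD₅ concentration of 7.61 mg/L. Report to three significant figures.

θ_c ≈ 9.11 d

From 1/θ_c = Y·k·S/(K_s + S) − k_d: Y·k·S/(K_s+S) = 0.452 × 4.59 × 7.61 / (75.0 + 7.61) = 0.1911 d⁻¹.
1/θ_c = 0.1911 − 0.0814 = 0.1097 d⁻¹, so θ_c = 9.114 d.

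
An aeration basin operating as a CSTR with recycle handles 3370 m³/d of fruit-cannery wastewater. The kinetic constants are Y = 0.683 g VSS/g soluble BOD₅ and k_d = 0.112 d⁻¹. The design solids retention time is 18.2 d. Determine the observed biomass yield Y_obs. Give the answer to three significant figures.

The observed yield is Y_obs = Y/(1 + k_d·θ_c) = 0.683 / (1 + 0.112 × 18.2) = 0.683 / 3.038 = 0.2248 g VSS per g soluble BOD₅ removed.

Y_obs ≈ 0.225 g VSS/g soluble BOD₅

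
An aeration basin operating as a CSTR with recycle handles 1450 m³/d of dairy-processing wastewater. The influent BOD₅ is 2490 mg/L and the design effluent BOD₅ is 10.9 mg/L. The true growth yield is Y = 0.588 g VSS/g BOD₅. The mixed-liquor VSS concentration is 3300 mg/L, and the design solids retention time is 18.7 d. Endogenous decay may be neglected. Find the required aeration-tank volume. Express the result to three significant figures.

V ≈ 12000 m³

V·X = Y·Q·ΔS·θ_c gives V = 0.588 × 1450 × (2490 − 10.9) × 18.7 / 3300 = 11978 m³.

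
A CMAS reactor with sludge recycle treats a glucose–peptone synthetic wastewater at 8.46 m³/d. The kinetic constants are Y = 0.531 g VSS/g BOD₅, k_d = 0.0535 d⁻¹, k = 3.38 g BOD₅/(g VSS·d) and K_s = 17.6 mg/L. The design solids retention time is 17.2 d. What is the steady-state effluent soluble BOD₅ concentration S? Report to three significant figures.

S ≈ 1.17 mg/L

For a completely mixed reactor with recycle the Lawrence–McCarty relation gives S = K_s·(1 + k_d·θ_c) / [θ_c·(Y·k − k_d) − 1] = 17.6 × (1 + 0.0535 × 17.2) / [17.2 × (0.531 × 3.38 − 0.0535) − 1] = 33.80 / 28.95 = 1.167 mg/L.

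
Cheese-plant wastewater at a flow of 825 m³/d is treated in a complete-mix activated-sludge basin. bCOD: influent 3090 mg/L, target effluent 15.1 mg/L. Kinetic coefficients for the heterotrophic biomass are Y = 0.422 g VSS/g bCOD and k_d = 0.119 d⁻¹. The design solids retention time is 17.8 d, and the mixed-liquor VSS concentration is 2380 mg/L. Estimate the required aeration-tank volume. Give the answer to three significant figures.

V ≈ 2570 m³

Rearranging the biomass balance for a CMAS with decay, V = Y·Q·ΔS·θ_c / [X·(1+k_d θ_c)] = 0.422 × 825 × (3090 − 15.1) × 17.8 / [2380 × (1 + 0.119 × 17.8)] = 1.91×10^7 / 7421 = 2568 m³.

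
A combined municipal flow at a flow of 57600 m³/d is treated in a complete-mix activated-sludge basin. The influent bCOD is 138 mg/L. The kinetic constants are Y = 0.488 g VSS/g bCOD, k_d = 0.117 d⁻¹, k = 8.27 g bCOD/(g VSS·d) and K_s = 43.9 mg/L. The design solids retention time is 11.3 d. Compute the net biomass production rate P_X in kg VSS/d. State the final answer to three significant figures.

P_X ≈ 1640 kg VSS/d

From the Monod/SRT balance for a CMAS, S = K_s·(1+k_d θ_c)/[θ_c·(Y k − k_d) − 1] = 43.9 × (1 + 0.117 × 11.3) / [11.3 × (0.488 × 8.27 − 0.117) − 1] = 101.9 / 43.28 = 2.355 mg/L.
Observed yield with endogenous decay: Y_obs = Y / (1 + k_d·θ_c) = 0.488 / (1 + 0.117 × 11.3) = 0.488 / 2.322 = 0.2102 g VSS/g bCOD.
ΔS = 138 − 2.36 = 135.6 mg/L, so the substrate removal rate is 57600 × 135.6/1000 = 7813 kg bCOD/d.
Net biomass production P_X = Y_obs × Q·(S₀ − S) = 0.2102 × 7813 = 1642 kg VSS/d.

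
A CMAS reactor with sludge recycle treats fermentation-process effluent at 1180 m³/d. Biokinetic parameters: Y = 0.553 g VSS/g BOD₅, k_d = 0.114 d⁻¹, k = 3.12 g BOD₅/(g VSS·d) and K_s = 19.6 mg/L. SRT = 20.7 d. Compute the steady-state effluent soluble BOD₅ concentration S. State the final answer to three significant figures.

S ≈ 2.04 mg/L

Effluent substrate depends only on kinetics and SRT: S = K_s(1 + k_d θ_c) / [θ_c(Yk − k_d) − 1] = 19.6 × (1 + 0.114 × 20.7) / [20.7 × (0.553 × 3.12 − 0.114) − 1] = 65.85 / 32.36 = 2.035 mg/L.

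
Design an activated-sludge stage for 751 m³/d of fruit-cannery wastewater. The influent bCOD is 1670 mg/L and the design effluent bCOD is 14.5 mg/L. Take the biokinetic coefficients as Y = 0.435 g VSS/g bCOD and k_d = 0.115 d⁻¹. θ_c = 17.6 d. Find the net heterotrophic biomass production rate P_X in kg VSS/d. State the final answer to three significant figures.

P_X ≈ 179 kg VSS/d

Correct the yield for decay: Y_obs = Y/(1 + k_d θ_c) = 0.435 / (1 + 0.115 × 17.6) = 0.435 / 3.024 = 0.1438.
Substrate removed = Q·(S₀ − S) = 751 m³/d × (1670 − 14.5) g/m³ = 1.24×10^6 g/d = 1243 kg/d.
P_X = Y_obs · Q(S₀ − S) = 0.1438 × 1243 = 178.8 kg VSS/d.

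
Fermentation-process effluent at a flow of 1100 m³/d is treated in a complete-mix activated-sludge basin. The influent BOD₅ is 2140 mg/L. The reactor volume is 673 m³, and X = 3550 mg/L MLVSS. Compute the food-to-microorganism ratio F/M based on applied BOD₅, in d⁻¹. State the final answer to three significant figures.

F/M ≈ 0.985 d⁻¹

Food-to-microorganism ratio F/M = Q S₀ / (V X) = 1100 × 2140 / (673.0 × 3550) = 0.9853 d⁻¹.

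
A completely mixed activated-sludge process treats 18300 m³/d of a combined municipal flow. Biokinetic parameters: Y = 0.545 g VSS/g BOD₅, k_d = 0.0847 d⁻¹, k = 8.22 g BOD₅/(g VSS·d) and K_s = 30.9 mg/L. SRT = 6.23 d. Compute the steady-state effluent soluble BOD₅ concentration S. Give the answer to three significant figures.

S ≈ 1.79 mg/L

From the Monod/SRT balance for a CMAS, S = K_s·(1+k_d θ_c)/[θ_c·(Y k − k_d) − 1] = 30.9 × (1 + 0.0847 × 6.23) / [6.23 × (0.545 × 8.22 − 0.0847) − 1] = 47.21 / 26.38 = 1.789 mg/L.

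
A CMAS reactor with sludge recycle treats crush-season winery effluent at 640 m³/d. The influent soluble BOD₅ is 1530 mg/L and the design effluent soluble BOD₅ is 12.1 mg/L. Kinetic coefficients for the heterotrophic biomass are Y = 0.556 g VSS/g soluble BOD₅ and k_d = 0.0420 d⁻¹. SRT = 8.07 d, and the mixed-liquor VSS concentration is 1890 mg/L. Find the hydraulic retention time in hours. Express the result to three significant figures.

Steady-state biomass mass balance: V·X·(1 + k_d·θ_c) = Y·Q·(S₀ − S)·θ_c, so V = 0.556 × 640 × (1530 − 12.1) × 8.07 / [1890 × (1 + 0.0420 × 8.07)] = 4.36×10^6 / 2531 = 1722 m³.
τ = V/Q = 1722/640 = 2.691 d, or 64.59 h.

τ ≈ 64.6 h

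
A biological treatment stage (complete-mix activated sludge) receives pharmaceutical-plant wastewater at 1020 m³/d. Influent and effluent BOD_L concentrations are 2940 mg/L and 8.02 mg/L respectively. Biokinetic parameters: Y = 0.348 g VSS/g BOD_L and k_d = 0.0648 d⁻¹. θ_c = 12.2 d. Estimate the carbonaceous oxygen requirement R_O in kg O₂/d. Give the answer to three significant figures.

Correct the yield for decay: Y_obs = Y/(1 + k_d θ_c) = 0.348 / (1 + 0.0648 × 12.2) = 0.348 / 1.791 = 0.1944.
Substrate removed = Q·(S₀ − S) = 1020 m³/d × (2940 − 8.02) g/m³ = 2.99×10^6 g/d = 2991 kg/d.
Net sludge production P_X = 0.1944 × 2991 = 581.2 kg VSS/d.
R_O = Q·ΔS − 1.42 P_X = 2991 − 825.4 = 2165 kg O₂/d.

R_O ≈ 2170 kg O₂/d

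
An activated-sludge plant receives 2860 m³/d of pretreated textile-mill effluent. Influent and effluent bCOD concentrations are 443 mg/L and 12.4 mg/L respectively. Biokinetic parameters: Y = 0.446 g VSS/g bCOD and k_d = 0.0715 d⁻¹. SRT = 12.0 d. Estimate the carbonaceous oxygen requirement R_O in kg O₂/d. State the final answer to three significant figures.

Correct the yield for decay: Y_obs = Y/(1 + k_d θ_c) = 0.446 / (1 + 0.0715 × 12.0) = 0.446 / 1.858 = 0.2400.
Q·(S₀ − S) = 2860 × (443 − 12.4) × 10⁻³ = 1232 kg/d removed.
P_X = Y_obs·Q·(S₀ − S) = 0.2400 × 1232 = 295.6 kg VSS/d.
R_O = Q·ΔS − 1.42 P_X = 1232 − 419.8 = 811.7 kg O₂/d.

R_O ≈ 812 kg O₂/d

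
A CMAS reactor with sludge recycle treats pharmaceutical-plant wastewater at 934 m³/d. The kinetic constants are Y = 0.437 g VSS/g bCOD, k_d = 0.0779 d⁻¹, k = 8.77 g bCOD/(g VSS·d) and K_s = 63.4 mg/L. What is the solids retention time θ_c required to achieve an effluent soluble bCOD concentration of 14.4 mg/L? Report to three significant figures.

From 1/θ_c = Y·k·S/(K_s + S) − k_d: Y·k·S/(K_s+S) = 0.437 × 8.77 × 14.4 / (63.4 + 14.4) = 0.7094 d⁻¹.
Then 1/θ_c = μ − k_d = 0.7094 − 0.0779 = 0.6315 d⁻¹, giving θ_c = 1.584 d.

θ_c ≈ 1.58 d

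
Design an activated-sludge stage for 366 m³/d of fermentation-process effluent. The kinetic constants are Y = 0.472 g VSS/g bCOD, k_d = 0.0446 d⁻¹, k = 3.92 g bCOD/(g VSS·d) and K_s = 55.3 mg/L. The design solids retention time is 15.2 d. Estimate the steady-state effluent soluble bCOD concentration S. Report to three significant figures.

From the Monod/SRT balance for a CMAS, S = K_s·(1+k_d θ_c)/[θ_c·(Y k − k_d) − 1] = 55.3 × (1 + 0.0446 × 15.2) / [15.2 × (0.472 × 3.92 − 0.0446) − 1] = 92.79 / 26.45 = 3.509 mg/L.

S ≈ 3.51 mg/L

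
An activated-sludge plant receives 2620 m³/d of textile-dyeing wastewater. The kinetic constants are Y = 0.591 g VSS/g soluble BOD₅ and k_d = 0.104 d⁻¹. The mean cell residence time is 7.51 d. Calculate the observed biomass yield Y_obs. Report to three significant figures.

Y_obs ≈ 0.332 g VSS/g soluble BOD₅

Observed yield with endogenous decay: Y_obs = Y / (1 + k_d·θ_c) = 0.591 / (1 + 0.104 × 7.51) = 0.591 / 1.781 = 0.3318 g VSS/g soluble BOD₅.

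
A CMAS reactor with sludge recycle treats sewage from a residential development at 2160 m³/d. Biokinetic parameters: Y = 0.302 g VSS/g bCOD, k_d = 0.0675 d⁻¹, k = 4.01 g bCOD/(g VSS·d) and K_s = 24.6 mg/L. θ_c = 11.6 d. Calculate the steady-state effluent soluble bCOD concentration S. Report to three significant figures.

S ≈ 3.58 mg/L

From the Monod/SRT balance for a CMAS, S = K_s·(1+k_d θ_c)/[θ_c·(Y k − k_d) − 1] = 24.6 × (1 + 0.0675 × 11.6) / [11.6 × (0.302 × 4.01 − 0.0675) − 1] = 43.86 / 12.26 = 3.576 mg/L.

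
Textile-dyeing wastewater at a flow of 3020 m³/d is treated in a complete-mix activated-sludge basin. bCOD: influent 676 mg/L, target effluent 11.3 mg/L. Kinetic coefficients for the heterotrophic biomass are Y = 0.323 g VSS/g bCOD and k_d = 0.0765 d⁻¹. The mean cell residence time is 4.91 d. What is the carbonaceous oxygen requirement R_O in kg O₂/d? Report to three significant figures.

Y_obs = Y / (1 + k_d θ_c) = 0.323 / (1 + 0.0765 × 4.91) = 0.323 / 1.376 = 0.2348.
ΔS = 676 − 11.3 = 664.7 mg/L, so the substrate removal rate is 3020 × 664.7/1000 = 2007 kg bCOD/d.
Biomass synthesised: P_X = Y_obs × 2007 = 471.3 kg VSS/d.
R_O = Q·(S₀ − S) − 1.42·P_X = 2007 − 1.42 × 471.3 = 1338 kg O₂/d.

R_O ≈ 1340 kg O₂/d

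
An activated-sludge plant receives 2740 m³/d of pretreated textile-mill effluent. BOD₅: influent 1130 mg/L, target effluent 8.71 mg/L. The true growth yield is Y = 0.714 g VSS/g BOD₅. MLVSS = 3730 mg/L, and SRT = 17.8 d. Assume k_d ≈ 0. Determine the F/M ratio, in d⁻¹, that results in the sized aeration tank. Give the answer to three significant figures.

F/M ≈ 0.0793 d⁻¹

Biomass mass balance (decay neglected): V·X = Y·Q·(S₀ − S)·θ_c, so V = 0.714 × 2740 × (1130 − 8.71) × 17.8 / 3730 = 10468 m³.
Food-to-microorganism ratio F/M = Q S₀ / (V X) = 2740 × 1130 / (10468 × 3730) = 0.07929 d⁻¹.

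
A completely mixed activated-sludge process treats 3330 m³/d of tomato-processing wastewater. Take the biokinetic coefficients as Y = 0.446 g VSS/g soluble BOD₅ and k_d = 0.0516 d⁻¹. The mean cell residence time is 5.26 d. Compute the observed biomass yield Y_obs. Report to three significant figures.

Y_obs = Y / (1 + k_d θ_c) = 0.446 / (1 + 0.0516 × 5.26) = 0.446 / 1.271 = 0.3508.

Y_obs ≈ 0.351 g VSS/g soluble BOD₅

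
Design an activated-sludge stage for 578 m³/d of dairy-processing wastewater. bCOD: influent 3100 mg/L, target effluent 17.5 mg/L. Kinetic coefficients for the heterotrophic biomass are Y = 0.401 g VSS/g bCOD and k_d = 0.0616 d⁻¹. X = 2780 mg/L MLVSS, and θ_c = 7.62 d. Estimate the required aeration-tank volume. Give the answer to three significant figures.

From the SRT design equation V = Y Q (S₀−S) θ_c / [X (1 + k_d θ_c)] = 0.401 × 578 × (3100 − 17.5) × 7.62 / [2780 × (1 + 0.0616 × 7.62)] = 5.44×10^6 / 4085 = 1333 m³.

V ≈ 1330 m³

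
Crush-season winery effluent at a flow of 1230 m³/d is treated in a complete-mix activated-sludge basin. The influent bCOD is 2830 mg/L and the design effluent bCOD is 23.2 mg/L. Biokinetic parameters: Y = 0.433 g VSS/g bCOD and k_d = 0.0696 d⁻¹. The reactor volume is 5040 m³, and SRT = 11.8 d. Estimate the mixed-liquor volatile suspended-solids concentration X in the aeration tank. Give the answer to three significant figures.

X ≈ 1920 mg/L

From V·X·(1 + k_d·θ_c) = Y·Q·(S₀ − S)·θ_c: X = 0.433 × 1230 × (2830 − 23.2) × 11.8 / [5040 × (1 + 0.0696 × 11.8)] = 1922 mg/L.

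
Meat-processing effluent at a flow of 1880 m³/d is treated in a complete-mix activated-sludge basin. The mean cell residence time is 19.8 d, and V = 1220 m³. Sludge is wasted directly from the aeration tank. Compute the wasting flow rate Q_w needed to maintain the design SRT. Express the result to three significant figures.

For wasting at MLVSS concentration, Q_w = V/θ_c = 1220/19.8 = 61.62 m³/d.

Q_w ≈ 61.6 m³/d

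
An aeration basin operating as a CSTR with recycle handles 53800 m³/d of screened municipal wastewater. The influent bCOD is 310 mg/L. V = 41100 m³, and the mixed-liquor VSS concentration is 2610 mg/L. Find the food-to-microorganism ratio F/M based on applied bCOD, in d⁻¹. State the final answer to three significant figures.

F/M = Q·S₀ / (V·X) = 53800 × 310 / (41100 × 2610) = 0.1555 g bCOD·(g VSS·d)⁻¹.

F/M ≈ 0.155 d⁻¹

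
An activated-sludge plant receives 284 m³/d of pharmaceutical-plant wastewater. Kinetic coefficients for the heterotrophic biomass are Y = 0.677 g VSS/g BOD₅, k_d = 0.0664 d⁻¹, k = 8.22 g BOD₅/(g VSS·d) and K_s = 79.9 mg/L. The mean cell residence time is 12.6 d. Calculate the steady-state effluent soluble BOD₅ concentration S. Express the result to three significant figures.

From the Monod/SRT balance for a CMAS, S = K_s·(1+k_d θ_c)/[θ_c·(Y k − k_d) − 1] = 79.9 × (1 + 0.0664 × 12.6) / [12.6 × (0.677 × 8.22 − 0.0664) − 1] = 146.7 / 68.28 = 2.149 mg/L.

S ≈ 2.15 mg/L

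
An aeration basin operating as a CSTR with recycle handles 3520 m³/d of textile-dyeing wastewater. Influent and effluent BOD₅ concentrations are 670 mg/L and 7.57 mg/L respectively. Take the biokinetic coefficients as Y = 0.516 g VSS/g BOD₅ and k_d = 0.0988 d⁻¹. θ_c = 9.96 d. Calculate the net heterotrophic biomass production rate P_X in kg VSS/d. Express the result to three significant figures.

Y_obs = Y / (1 + k_d θ_c) = 0.516 / (1 + 0.0988 × 9.96) = 0.516 / 1.984 = 0.2601.
Substrate removed = Q·(S₀ − S) = 3520 m³/d × (670 − 7.57) g/m³ = 2.33×10^6 g/d = 2332 kg/d.
Biomass produced: P_X = Y_obs·Q·ΔS = 0.2601 × 2332 ≈ 606.4 kg VSS/d.

P_X ≈ 606 kg VSS/d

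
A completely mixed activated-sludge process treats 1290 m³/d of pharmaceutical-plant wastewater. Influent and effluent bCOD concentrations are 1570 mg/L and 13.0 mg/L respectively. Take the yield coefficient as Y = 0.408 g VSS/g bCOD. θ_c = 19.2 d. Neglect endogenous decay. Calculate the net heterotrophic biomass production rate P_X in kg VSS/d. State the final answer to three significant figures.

P_X ≈ 819 kg VSS/d

No decay correction is needed, so Y_obs = Y = 0.408.
Q·(S₀ − S) = 1290 × (1570 − 13.0) × 10⁻³ = 2009 kg/d removed.
P_X = Y_obs · Q(S₀ − S) = 0.4080 × 2009 = 819.5 kg VSS/d.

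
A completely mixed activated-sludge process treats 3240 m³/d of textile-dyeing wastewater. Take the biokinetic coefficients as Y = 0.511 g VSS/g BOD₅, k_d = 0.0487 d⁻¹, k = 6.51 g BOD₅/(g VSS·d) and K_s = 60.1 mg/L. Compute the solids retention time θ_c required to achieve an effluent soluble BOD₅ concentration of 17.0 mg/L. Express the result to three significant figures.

θ_c ≈ 1.46 d

At the target effluent, Y k S/(K_s+S) = 0.511×6.51×17.0/77.10 = 0.7335 d⁻¹.
θ_c = 1/(μ − k_d) = 1/(0.7335 − 0.0487) = 1/0.6848 = 1.460 d.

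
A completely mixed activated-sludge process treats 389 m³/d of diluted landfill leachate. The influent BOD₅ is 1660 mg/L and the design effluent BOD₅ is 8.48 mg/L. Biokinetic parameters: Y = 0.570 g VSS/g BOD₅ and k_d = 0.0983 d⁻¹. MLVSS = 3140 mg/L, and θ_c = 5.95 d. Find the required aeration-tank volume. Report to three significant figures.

Steady-state biomass mass balance: V·X·(1 + k_d·θ_c) = Y·Q·(S₀ − S)·θ_c, so V = 0.570 × 389 × (1660 − 8.48) × 5.95 / [3140 × (1 + 0.0983 × 5.95)] = 2.18×10^6 / 4977 = 437.8 m³.

V ≈ 438 m³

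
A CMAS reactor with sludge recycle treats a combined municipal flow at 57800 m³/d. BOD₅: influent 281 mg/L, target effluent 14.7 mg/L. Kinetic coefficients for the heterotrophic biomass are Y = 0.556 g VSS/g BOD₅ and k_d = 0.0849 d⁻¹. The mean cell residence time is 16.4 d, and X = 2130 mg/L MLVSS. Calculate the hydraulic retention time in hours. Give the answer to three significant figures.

τ ≈ 11.4 h

Steady-state biomass mass balance: V·X·(1 + k_d·θ_c) = Y·Q·(S₀ − S)·θ_c, so V = 0.556 × 57800 × (281 − 14.7) × 16.4 / [2130 × (1 + 0.0849 × 16.4)] = 1.4×10^8 / 5096 = 27543 m³.
τ = V/Q = 27543/57800 = 0.4765 d, or 11.44 h.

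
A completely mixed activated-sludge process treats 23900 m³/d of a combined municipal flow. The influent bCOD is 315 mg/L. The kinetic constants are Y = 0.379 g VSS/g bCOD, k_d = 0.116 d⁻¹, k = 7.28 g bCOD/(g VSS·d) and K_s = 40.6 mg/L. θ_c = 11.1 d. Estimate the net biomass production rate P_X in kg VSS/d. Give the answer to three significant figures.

For a completely mixed reactor with recycle the Lawrence–McCarty relation gives S = K_s·(1 + k_d·θ_c) / [θ_c·(Y·k − k_d) − 1] = 40.6 × (1 + 0.116 × 11.1) / [11.1 × (0.379 × 7.28 − 0.116) − 1] = 92.88 / 28.34 = 3.277 mg/L.
Y_obs = Y / (1 + k_d θ_c) = 0.379 / (1 + 0.116 × 11.1) = 0.379 / 2.288 = 0.1657.
Substrate removed = Q·(S₀ − S) = 23900 m³/d × (315 − 3.28) g/m³ = 7.45×10^6 g/d = 7450 kg/d.
P_X = Y_obs · Q(S₀ − S) = 0.1657 × 7450 = 1234 kg VSS/d.

P_X ≈ 1230 kg VSS/d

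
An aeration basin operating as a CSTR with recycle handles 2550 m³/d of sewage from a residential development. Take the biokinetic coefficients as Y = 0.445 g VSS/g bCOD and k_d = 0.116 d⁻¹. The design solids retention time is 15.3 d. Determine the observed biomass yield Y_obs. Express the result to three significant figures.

Y_obs = Y / (1 + k_d θ_c) = 0.445 / (1 + 0.116 × 15.3) = 0.445 / 2.775 = 0.1604.

Y_obs ≈ 0.160 g VSS/g bCOD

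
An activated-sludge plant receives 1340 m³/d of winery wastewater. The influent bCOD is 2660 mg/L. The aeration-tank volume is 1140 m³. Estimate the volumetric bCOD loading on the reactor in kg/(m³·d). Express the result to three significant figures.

L_v ≈ 3.13 kg bCOD/(m³·d)

Applied bCOD load per unit volume = Q·S₀/V = (1340 × 2660/1000)/1140 = 3.127 kg bCOD·m⁻³·d⁻¹.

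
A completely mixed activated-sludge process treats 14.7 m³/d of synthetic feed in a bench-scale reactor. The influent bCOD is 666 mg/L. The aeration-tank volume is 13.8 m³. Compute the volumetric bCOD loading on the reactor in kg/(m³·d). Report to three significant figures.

L_v ≈ 0.709 kg bCOD/(m³·d)

L_v = Q S₀ / V = 14.7 × 666 × 10⁻³ / 13.80 = 0.7094 kg/(m³·d).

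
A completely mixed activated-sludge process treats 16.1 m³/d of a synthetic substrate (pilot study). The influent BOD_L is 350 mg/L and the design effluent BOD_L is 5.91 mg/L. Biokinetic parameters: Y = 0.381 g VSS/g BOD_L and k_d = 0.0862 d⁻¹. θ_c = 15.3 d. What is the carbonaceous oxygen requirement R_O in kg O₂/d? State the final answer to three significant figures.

Correct the yield for decay: Y_obs = Y/(1 + k_d θ_c) = 0.381 / (1 + 0.0862 × 15.3) = 0.381 / 2.319 = 0.1643.
Substrate removed = Q·(S₀ − S) = 16.1 m³/d × (350 − 5.91) g/m³ = 5.54×10^3 g/d = 5.540 kg/d.
Biomass synthesised: P_X = Y_obs × 5.540 = 0.9102 kg VSS/d.
R_O = Q·(S₀ − S) − 1.42·P_X = 5.540 − 1.42 × 0.9102 = 4.247 kg O₂/d.

R_O ≈ 4.25 kg O₂/d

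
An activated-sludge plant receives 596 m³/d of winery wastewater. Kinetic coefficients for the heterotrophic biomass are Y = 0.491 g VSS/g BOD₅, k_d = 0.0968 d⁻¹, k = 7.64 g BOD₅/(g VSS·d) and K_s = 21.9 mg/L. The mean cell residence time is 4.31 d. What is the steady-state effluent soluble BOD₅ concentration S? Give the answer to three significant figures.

From the Monod/SRT balance for a CMAS, S = K_s·(1+k_d θ_c)/[θ_c·(Y k − k_d) − 1] = 21.9 × (1 + 0.0968 × 4.31) / [4.31 × (0.491 × 7.64 − 0.0968) − 1] = 31.04 / 14.75 = 2.104 mg/L.

S ≈ 2.10 mg/L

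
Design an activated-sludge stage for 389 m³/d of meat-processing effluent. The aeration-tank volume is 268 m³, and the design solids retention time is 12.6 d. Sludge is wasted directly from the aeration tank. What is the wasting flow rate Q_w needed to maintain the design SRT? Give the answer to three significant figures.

Q_w ≈ 21.3 m³/d

Wasting from the aeration tank: Q_w = V / θ_c = 268.0 / 12.6 = 21.27 m³/d.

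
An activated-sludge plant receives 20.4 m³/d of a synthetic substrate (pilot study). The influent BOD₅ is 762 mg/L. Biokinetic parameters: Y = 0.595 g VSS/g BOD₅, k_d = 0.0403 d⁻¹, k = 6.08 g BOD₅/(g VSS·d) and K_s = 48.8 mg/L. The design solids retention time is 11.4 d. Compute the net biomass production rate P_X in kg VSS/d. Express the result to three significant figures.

From the Monod/SRT balance for a CMAS, S = K_s·(1+k_d θ_c)/[θ_c·(Y k − k_d) − 1] = 48.8 × (1 + 0.0403 × 11.4) / [11.4 × (0.595 × 6.08 − 0.0403) − 1] = 71.22 / 39.78 = 1.790 mg/L.
The observed yield is Y_obs = Y/(1 + k_d·θ_c) = 0.595 / (1 + 0.0403 × 11.4) = 0.595 / 1.459 = 0.4077 g VSS per g BOD₅ removed.
Substrate removed = Q·(S₀ − S) = 20.4 m³/d × (762 − 1.79) g/m³ = 1.55×10^4 g/d = 15.51 kg/d.
So the net sludge growth is P_X = 0.4077 × 15.51 = 6.323 kg VSS/d.

P_X ≈ 6.32 kg VSS/d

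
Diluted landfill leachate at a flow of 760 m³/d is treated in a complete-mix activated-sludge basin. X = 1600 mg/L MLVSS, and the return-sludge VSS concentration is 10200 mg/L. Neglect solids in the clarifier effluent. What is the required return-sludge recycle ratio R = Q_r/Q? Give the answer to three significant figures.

R = Q_r/Q = X/(X_r − X) = 1600 / (10200 − 1600) = 0.1860.

R ≈ 0.186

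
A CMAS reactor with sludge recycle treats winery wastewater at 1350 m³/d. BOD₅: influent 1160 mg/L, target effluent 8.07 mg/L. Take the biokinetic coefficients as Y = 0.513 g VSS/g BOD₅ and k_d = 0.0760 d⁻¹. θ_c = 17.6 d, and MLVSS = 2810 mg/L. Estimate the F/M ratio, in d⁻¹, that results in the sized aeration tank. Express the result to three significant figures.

From the SRT design equation V = Y Q (S₀−S) θ_c / [X (1 + k_d θ_c)] = 0.513 × 1350 × (1160 − 8.07) × 17.6 / [2810 × (1 + 0.0760 × 17.6)] = 1.4×10^7 / 6569 = 2138 m³.
F/M = applied load / biomass = Q·S₀/(V·X) = 1350 × 1160 / (2138 × 2810) = 0.2607 d⁻¹.

F/M ≈ 0.261 d⁻¹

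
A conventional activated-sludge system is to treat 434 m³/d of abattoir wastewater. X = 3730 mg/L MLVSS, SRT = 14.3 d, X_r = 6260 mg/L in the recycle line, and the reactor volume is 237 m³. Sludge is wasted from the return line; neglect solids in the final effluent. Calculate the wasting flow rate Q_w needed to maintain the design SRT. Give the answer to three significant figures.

Q_w ≈ 9.88 m³/d

Q_w = (V·X)/(θ_c X_r) = 237.0 × 3730 / (14.3 × 6260) = 9.875 m³/d.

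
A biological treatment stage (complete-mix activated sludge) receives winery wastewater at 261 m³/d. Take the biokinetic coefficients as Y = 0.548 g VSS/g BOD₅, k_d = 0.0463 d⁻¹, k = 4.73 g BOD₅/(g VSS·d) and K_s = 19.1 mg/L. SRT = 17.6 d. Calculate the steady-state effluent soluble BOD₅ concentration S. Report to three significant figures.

Effluent substrate depends only on kinetics and SRT: S = K_s(1 + k_d θ_c) / [θ_c(Yk − k_d) − 1] = 19.1 × (1 + 0.0463 × 17.6) / [17.6 × (0.548 × 4.73 − 0.0463) − 1] = 34.66 / 43.81 = 0.7913 mg/L.

S ≈ 0.791 mg/L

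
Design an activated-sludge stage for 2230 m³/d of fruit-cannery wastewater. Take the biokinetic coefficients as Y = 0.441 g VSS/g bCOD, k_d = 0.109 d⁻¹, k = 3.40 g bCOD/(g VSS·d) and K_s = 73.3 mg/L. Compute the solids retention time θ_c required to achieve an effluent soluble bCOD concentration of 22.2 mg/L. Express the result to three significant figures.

From 1/θ_c = Y·k·S/(K_s + S) − k_d: Y·k·S/(K_s+S) = 0.441 × 3.40 × 22.2 / (73.3 + 22.2) = 0.3486 d⁻¹.
θ_c = 1/(μ − k_d) = 1/(0.3486 − 0.109) = 1/0.2396 = 4.174 d.

θ_c ≈ 4.17 d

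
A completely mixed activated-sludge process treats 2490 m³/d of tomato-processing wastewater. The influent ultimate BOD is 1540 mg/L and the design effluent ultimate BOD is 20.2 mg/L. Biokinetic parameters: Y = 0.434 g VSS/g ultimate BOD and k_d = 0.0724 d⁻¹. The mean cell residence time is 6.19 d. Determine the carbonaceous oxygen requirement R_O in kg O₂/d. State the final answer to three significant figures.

Correct the yield for decay: Y_obs = Y/(1 + k_d θ_c) = 0.434 / (1 + 0.0724 × 6.19) = 0.434 / 1.448 = 0.2997.
ΔS = 1540 − 20.2 = 1520 mg/L, so the substrate removal rate is 2490 × 1520/1000 = 3784 kg ultimate BOD/d.
Net sludge production P_X = 0.2997 × 3784 = 1134 kg VSS/d.
R_O = Q·(S₀ − S) − 1.42·P_X = 3784 − 1.42 × 1134 = 2174 kg O₂/d.

R_O ≈ 2170 kg O₂/d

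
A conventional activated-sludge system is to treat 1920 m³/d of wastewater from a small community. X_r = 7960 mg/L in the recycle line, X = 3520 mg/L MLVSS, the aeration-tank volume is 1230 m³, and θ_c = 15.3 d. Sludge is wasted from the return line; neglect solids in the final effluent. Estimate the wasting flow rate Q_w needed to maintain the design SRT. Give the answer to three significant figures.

Q_w = (V·X)/(θ_c X_r) = 1230 × 3520 / (15.3 × 7960) = 35.55 m³/d.

Q_w ≈ 35.6 m³/d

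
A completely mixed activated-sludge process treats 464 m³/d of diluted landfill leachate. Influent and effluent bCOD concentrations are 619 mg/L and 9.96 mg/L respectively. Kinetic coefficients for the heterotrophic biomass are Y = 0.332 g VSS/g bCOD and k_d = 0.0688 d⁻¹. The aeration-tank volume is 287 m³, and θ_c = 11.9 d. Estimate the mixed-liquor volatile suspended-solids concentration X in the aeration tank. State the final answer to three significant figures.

X ≈ 2140 mg/L

From V·X·(1 + k_d·θ_c) = Y·Q·(S₀ − S)·θ_c: X = 0.332 × 464 × (619 − 9.96) × 11.9 / [287 × (1 + 0.0688 × 11.9)] = 2139 mg/L.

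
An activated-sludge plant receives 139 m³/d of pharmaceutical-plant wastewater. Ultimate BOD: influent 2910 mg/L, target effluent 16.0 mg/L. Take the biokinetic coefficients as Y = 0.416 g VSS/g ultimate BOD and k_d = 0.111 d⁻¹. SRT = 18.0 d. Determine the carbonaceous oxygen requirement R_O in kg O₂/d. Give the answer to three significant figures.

Correct the yield for decay: Y_obs = Y/(1 + k_d θ_c) = 0.416 / (1 + 0.111 × 18.0) = 0.416 / 2.998 = 0.1388.
ΔS = 2910 − 16.0 = 2894 mg/L, so the substrate removal rate is 139 × 2894/1000 = 402.3 kg ultimate BOD/d.
Biomass synthesised: P_X = Y_obs × 402.3 = 55.82 kg VSS/d.
Carbonaceous O₂ demand = substrate oxidised − cell-mass equivalent = 402.3 − 1.42 × 55.82 = 323.0 kg O₂/d.

R_O ≈ 323 kg O₂/d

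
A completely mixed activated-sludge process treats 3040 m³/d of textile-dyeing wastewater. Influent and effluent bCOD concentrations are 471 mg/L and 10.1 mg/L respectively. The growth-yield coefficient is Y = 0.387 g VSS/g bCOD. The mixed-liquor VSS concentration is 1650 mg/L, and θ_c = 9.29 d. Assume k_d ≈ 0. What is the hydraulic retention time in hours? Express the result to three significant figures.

With k_d = 0 the design equation reduces to V = Y Q (S₀−S) θ_c / X = 0.387 × 3040 × (471 − 10.1) × 9.29 / 1650 = 3053 m³.
τ = V/Q = 3053/3040 = 1.004 d, or 24.10 h.

τ ≈ 24.1 h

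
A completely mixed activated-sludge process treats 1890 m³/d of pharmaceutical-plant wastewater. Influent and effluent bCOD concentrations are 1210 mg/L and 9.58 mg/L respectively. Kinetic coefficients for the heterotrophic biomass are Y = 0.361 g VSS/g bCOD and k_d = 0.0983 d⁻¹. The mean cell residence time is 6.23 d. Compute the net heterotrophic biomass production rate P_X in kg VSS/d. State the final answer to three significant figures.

Y_obs = Y / (1 + k_d θ_c) = 0.361 / (1 + 0.0983 × 6.23) = 0.361 / 1.612 = 0.2239.
Substrate removed = Q·(S₀ − S) = 1890 m³/d × (1210 − 9.58) g/m³ = 2.27×10^6 g/d = 2269 kg/d.
So the net sludge growth is P_X = 0.2239 × 2269 = 508.0 kg VSS/d.

P_X ≈ 508 kg VSS/d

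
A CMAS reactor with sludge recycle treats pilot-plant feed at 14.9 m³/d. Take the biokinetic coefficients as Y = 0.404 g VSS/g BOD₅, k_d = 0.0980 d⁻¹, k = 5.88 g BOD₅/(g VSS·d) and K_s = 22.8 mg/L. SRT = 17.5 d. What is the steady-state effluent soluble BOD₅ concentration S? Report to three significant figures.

S ≈ 1.59 mg/L

Effluent substrate depends only on kinetics and SRT: S = K_s(1 + k_d θ_c) / [θ_c(Yk − k_d) − 1] = 22.8 × (1 + 0.0980 × 17.5) / [17.5 × (0.404 × 5.88 − 0.0980) − 1] = 61.90 / 38.86 = 1.593 mg/L.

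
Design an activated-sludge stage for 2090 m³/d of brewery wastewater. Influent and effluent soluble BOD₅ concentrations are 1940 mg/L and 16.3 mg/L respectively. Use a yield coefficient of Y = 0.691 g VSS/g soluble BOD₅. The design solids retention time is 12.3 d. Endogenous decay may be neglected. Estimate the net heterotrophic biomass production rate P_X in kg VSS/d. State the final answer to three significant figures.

With endogenous decay neglected, the observed yield equals the true yield: Y_obs = Y = 0.691 g VSS/g soluble BOD₅.
Substrate removed = Q·(S₀ − S) = 2090 m³/d × (1940 − 16.3) g/m³ = 4.02×10^6 g/d = 4021 kg/d.
Biomass produced: P_X = Y_obs·Q·ΔS = 0.6910 × 4021 ≈ 2778 kg VSS/d.

P_X ≈ 2780 kg VSS/d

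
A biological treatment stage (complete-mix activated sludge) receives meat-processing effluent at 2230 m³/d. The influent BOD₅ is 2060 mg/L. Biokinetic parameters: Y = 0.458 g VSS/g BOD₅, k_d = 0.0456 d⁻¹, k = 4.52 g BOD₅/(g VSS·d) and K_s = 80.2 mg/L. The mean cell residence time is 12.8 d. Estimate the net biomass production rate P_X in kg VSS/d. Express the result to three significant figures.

Effluent substrate depends only on kinetics and SRT: S = K_s(1 + k_d θ_c) / [θ_c(Yk − k_d) − 1] = 80.2 × (1 + 0.0456 × 12.8) / [12.8 × (0.458 × 4.52 − 0.0456) − 1] = 127.0 / 24.91 = 5.098 mg/L.
The observed yield is Y_obs = Y/(1 + k_d·θ_c) = 0.458 / (1 + 0.0456 × 12.8) = 0.458 / 1.584 = 0.2892 g VSS per g BOD₅ removed.
ΔS = 2060 − 5.10 = 2055 mg/L, so the substrate removal rate is 2230 × 2055/1000 = 4582 kg BOD₅/d.
So the net sludge growth is P_X = 0.2892 × 4582 = 1325 kg VSS/d.

P_X ≈ 1330 kg VSS/d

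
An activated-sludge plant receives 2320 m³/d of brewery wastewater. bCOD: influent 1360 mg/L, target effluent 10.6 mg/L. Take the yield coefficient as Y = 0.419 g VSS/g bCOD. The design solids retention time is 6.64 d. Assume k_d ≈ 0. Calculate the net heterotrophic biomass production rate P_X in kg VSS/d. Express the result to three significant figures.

P_X ≈ 1310 kg VSS/d

With endogenous decay neglected, the observed yield equals the true yield: Y_obs = Y = 0.419 g VSS/g bCOD.
Q·(S₀ − S) = 2320 × (1360 − 10.6) × 10⁻³ = 3131 kg/d removed.
Biomass produced: P_X = Y_obs·Q·ΔS = 0.4190 × 3131 ≈ 1312 kg VSS/d.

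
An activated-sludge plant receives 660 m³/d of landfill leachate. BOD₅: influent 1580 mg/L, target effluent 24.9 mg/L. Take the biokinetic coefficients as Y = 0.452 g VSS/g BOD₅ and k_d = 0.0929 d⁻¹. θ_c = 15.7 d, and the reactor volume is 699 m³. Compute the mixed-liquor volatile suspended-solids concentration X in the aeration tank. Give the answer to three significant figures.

X ≈ 4240 mg/L

From V·X·(1 + k_d·θ_c) = Y·Q·(S₀ − S)·θ_c: X = 0.452 × 660 × (1580 − 24.9) × 15.7 / [699 × (1 + 0.0929 × 15.7)] = 4238 mg/L.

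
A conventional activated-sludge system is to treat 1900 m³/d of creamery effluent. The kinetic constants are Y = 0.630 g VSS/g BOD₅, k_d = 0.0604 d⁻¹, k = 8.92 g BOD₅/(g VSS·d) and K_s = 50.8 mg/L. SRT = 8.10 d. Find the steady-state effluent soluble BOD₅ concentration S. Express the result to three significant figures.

Effluent substrate depends only on kinetics and SRT: S = K_s(1 + k_d θ_c) / [θ_c(Yk − k_d) − 1] = 50.8 × (1 + 0.0604 × 8.10) / [8.10 × (0.630 × 8.92 − 0.0604) − 1] = 75.65 / 44.03 = 1.718 mg/L.

S ≈ 1.72 mg/L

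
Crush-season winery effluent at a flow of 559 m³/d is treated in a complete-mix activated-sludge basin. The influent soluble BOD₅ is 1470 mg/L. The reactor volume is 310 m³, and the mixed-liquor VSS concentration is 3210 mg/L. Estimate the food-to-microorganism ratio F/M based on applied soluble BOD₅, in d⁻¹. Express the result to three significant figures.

F/M ≈ 0.826 d⁻¹

F/M = Q·S₀ / (V·X) = 559 × 1470 / (310.0 × 3210) = 0.8258 g soluble BOD₅·(g VSS·d)⁻¹.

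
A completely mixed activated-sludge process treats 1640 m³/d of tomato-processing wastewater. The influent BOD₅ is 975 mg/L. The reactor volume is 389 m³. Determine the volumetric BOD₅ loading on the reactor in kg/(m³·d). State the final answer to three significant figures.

Applied BOD₅ load per unit volume = Q·S₀/V = (1640 × 975/1000)/389.0 = 4.111 kg BOD₅·m⁻³·d⁻¹.

L_v ≈ 4.11 kg BOD₅/(m³·d)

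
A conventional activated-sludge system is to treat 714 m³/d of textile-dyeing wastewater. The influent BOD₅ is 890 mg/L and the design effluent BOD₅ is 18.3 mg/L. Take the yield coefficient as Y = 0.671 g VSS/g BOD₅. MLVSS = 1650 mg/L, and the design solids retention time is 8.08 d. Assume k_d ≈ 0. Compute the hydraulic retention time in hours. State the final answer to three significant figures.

Biomass mass balance (decay neglected): V·X = Y·Q·(S₀ − S)·θ_c, so V = 0.671 × 714 × (890 − 18.3) × 8.08 / 1650 = 2045 m³.
HRT = V/Q = 2045 m³ / 714 m³·d⁻¹ = 2.864 d × 24 = 68.74 h.

τ ≈ 68.7 h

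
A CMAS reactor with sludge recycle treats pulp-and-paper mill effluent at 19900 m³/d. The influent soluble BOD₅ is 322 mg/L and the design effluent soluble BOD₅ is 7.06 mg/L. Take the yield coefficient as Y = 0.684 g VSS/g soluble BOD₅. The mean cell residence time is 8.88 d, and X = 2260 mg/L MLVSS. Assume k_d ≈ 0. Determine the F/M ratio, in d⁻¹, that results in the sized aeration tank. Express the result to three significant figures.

V·X = Y·Q·ΔS·θ_c gives V = 0.684 × 19900 × (322 − 7.06) × 8.88 / 2260 = 16844 m³.
F/M = applied load / biomass = Q·S₀/(V·X) = 19900 × 322 / (16844 × 2260) = 0.1683 d⁻¹.

F/M ≈ 0.168 d⁻¹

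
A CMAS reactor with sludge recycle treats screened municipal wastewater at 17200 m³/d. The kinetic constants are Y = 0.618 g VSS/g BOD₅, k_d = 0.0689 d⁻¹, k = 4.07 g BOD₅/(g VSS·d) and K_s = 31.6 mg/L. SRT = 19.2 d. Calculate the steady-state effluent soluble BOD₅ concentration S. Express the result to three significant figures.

From the Monod/SRT balance for a CMAS, S = K_s·(1+k_d θ_c)/[θ_c·(Y k − k_d) − 1] = 31.6 × (1 + 0.0689 × 19.2) / [19.2 × (0.618 × 4.07 − 0.0689) − 1] = 73.40 / 45.97 = 1.597 mg/L.

S ≈ 1.60 mg/L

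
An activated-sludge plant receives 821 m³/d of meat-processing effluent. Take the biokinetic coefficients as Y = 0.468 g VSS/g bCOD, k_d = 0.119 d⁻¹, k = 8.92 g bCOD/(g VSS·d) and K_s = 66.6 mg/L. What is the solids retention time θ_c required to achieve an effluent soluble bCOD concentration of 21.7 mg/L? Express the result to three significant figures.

At the target effluent, Y k S/(K_s+S) = 0.468×8.92×21.7/88.30 = 1.026 d⁻¹.
1/θ_c = 1.026 − 0.119 = 0.9069 d⁻¹, so θ_c = 1.103 d.

θ_c ≈ 1.10 d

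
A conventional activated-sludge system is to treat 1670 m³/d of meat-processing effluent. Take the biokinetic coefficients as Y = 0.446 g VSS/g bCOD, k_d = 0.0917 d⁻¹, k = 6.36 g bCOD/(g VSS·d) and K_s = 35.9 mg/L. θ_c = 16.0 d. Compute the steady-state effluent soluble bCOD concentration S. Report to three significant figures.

From the Monod/SRT balance for a CMAS, S = K_s·(1+k_d θ_c)/[θ_c·(Y k − k_d) − 1] = 35.9 × (1 + 0.0917 × 16.0) / [16.0 × (0.446 × 6.36 − 0.0917) − 1] = 88.57 / 42.92 = 2.064 mg/L.

S ≈ 2.06 mg/L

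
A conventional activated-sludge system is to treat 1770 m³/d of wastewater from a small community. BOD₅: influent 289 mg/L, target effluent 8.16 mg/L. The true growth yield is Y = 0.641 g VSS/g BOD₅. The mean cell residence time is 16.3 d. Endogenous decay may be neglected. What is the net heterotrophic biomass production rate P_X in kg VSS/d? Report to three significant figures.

P_X ≈ 319 kg VSS/d

Since k_d ≈ 0, Y_obs = Y = 0.641 g VSS/g BOD₅.
Q·(S₀ − S) = 1770 × (289 − 8.16) × 10⁻³ = 497.1 kg/d removed.
P_X = Y_obs · Q(S₀ − S) = 0.6410 × 497.1 = 318.6 kg VSS/d.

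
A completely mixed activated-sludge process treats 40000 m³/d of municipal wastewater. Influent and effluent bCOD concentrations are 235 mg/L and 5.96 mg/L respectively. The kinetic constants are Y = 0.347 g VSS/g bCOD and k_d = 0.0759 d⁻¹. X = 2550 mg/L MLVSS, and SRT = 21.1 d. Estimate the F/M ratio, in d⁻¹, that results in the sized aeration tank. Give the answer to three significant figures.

Rearranging the biomass balance for a CMAS with decay, V = Y·Q·ΔS·θ_c / [X·(1+k_d θ_c)] = 0.347 × 40000 × (235 − 5.96) × 21.1 / [2550 × (1 + 0.0759 × 21.1)] = 6.71×10^7 / 6634 = 10112 m³.
F/M = Q·S₀ / (V·X) = 40000 × 235 / (10112 × 2550) = 0.3646 g bCOD·(g VSS·d)⁻¹.

F/M ≈ 0.365 d⁻¹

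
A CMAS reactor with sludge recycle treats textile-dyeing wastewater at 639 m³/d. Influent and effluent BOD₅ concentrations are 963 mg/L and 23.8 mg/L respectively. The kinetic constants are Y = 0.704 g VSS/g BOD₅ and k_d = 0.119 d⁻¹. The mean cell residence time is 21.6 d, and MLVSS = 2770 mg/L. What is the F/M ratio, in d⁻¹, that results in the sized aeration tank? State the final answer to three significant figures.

Rearranging the biomass balance for a CMAS with decay, V = Y·Q·ΔS·θ_c / [X·(1+k_d θ_c)] = 0.704 × 639 × (963 − 23.8) × 21.6 / [2770 × (1 + 0.119 × 21.6)] = 9.13×10^6 / 9890 = 922.8 m³.
F/M = Q·S₀ / (V·X) = 639 × 963 / (922.8 × 2770) = 0.2407 g BOD₅·(g VSS·d)⁻¹.

F/M ≈ 0.241 d⁻¹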